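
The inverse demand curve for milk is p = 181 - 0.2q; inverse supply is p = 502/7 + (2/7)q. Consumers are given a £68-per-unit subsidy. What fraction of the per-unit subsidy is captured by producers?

Producer share = 10/17

Pre-subsidy: 181 - 0.2q = 502/7 + (2/7)q gives q* = 225 and p* = 136.
With the rebate, buyers effectively pay pb = ps − 68, where ps is the price sellers receive.
On the curves, pb = 181 - 0.2q and ps = 502/7 + (2/7)q; the wedge ps − pb = 68 gives 502/7 + (2/7)q − (181 - 0.2q) = 68, so q' = 365.
Then pb = 181 − 0.2·365 = 108 and ps = 502/7 + (2/7)·365 = 176.
Buyers' price falls by p* − pb = 136 − 108 = 28; sellers' price rises by ps − p* = 176 − 136 = 40.
So producers capture 40/68 = 10/17 of each unit of subsidy.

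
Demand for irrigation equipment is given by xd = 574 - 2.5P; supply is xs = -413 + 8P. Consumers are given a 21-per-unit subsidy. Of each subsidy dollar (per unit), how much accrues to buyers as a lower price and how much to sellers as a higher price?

Pre-subsidy: 574 - 2.5P = -413 + 8P gives P* = 94, x* = 339.
With the rebate, buyers effectively pay Pb = Ps − 21, where Ps is the price sellers receive.
Demand in terms of Ps becomes xd = 574 − 2.5(Ps − 21) = 626.5 - 2.5Ps. Setting this equal to supply: 626.5 - 2.5Ps = -413 + 8Ps, so Ps = 99.
Buyers pay Pb = 99 − 21 = 78; x' = -413 + 8·99 = 379.
Buyers' price falls by P* − Pb = 94 − 78 = 16; sellers' price rises by Ps − P* = 99 − 94 = 5.

Buyers gain 16 per unit; sellers gain 5 per unit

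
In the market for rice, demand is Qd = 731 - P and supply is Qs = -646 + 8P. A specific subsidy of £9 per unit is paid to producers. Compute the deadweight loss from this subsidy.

Pre-subsidy: 731 - P = -646 + 8P gives P* = 153, Q* = 578.
With the subsidy, sellers receive Ps = Pb + 9 for each unit, where Pb is the price buyers pay.
Supply in terms of Pb becomes Qs = -646 + 8(Pb + 9) = -574 + 8Pb. Setting this equal to demand: 731 - Pb = -574 + 8Pb, so Pb = 145.
Sellers receive Ps = 145 + 9 = 154; Q' = 731 − 1·145 = 586.
The subsidy expands output by 586 − 578 = 8 past the efficient level; on those units the gap between marginal cost and willingness to pay runs from 0 up to 9.
DWL = ½ × 9 × 8 = 36.

Deadweight loss = £36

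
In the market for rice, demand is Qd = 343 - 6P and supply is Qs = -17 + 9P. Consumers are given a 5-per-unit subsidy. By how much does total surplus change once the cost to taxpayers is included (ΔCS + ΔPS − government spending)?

Net change in total surplus = -45

Pre-subsidy: 343 - 6P = -17 + 9P gives P* = 24, Q* = 199.
With the rebate, buyers effectively pay Pb = Ps − 5, where Ps is the price sellers receive.
Demand in terms of Ps becomes Qd = 343 − 6(Ps − 5) = 373 - 6Ps. Setting this equal to supply: 373 - 6Ps = -17 + 9Ps, so Ps = 26.
Buyers pay Pb = 26 − 5 = 21; Q' = -17 + 9·26 = 217.
ΔCS = ½(199 + 217)(24 − 21) = 624; ΔPS = ½(199 + 217)(26 − 24) = 416.
Government spending = 5 × 217 = 1085.
Net change = 624 + 416 − 1085 = -45. The loss equals the DWL triangle ½·5·18.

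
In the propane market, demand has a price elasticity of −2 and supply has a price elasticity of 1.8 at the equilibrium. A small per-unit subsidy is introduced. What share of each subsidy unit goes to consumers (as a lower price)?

For a small subsidy around the equilibrium, the benefit split depends on the relative slopes, which at a point are proportional to the elasticities.
Buyer share = εs/(εs + |εd|) = 1.8/(1.8 + 2) = 9/19; seller share = |εd|/(εs + |εd|) = 10/19.

Consumer share = 9/19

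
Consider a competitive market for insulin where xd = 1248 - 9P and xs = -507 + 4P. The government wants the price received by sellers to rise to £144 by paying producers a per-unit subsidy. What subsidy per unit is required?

Required subsidy s = £13 per unit

At a seller price of 144, quantity supplied is -507 + 4·144 = 69.
Buyers absorb 69 only when they pay Pb with 1248 − 9·Pb = 69, i.e. Pb = 131.
s = Ps − Pb = 144 − 131 = 13.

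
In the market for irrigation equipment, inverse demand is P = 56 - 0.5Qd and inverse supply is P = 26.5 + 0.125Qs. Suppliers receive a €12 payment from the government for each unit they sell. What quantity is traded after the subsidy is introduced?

Q' = 66.4

Pre-subsidy: 56 - 0.5Q = 26.5 + 0.125Q gives Q* = 47.2 and P* = 32.4.
With the subsidy, sellers receive Ps = Pb + 12 for each unit, where Pb is the price buyers pay.
On the curves, Pb = 56 - 0.5Q and Ps = 26.5 + 0.125Q; the wedge Ps − Pb = 12 gives 26.5 + 0.125Q − (56 - 0.5Q) = 12, so Q' = 66.4.
Then Pb = 56 − 0.5·66.4 = 22.8 and Ps = 26.5 + 0.125·66.4 = 34.8.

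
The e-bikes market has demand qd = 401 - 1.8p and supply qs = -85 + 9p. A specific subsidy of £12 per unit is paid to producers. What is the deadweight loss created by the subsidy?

Deadweight loss = £108

Pre-subsidy: 401 - 1.8p = -85 + 9p gives p* = 45, q* = 320.
With the subsidy, sellers receive ps = pb + 12 for each unit, where pb is the price buyers pay.
Supply in terms of pb becomes qs = -85 + 9(pb + 12) = 23 + 9pb. Setting this equal to demand: 401 - 1.8pb = 23 + 9pb, so pb = 35.
Sellers receive ps = 35 + 12 = 47; q' = 401 − 1.8·35 = 338.
The subsidy expands output by 338 − 320 = 18 past the efficient level; on those units the gap between marginal cost and willingness to pay runs from 0 up to 12.
DWL = ½ × 12 × 18 = 108.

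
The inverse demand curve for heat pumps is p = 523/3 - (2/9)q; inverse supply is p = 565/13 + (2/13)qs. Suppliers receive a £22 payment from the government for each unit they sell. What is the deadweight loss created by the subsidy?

Pre-subsidy: 523/3 - (2/9)q = 565/13 + (2/13)q gives q* = 348 and p* = 97.
With the subsidy, sellers receive ps = pb + 22 for each unit, where pb is the price buyers pay.
On the curves, pb = 523/3 - (2/9)q and ps = 565/13 + (2/13)q; the wedge ps − pb = 22 gives 565/13 + (2/13)q − (523/3 - (2/9)q) = 22, so q' = 406.5.
Then pb = 523/3 − (2/9)·406.5 = 84 and ps = 565/13 + (2/13)·406.5 = 106.
The subsidy expands output by 406.5 − 348 = 58.5 past the efficient level; on those units the gap between marginal cost and willingness to pay runs from 0 up to 22.
DWL = ½ × 22 × 58.5 = 643.5.

Deadweight loss = £643.5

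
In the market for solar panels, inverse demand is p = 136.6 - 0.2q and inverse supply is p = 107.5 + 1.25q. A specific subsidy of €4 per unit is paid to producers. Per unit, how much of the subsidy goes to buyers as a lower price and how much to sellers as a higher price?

Pre-subsidy: 136.6 - 0.2q = 107.5 + 1.25q gives q* = 582/29 and p* = 3845/29.
With the subsidy, sellers receive ps = pb + 4 for each unit, where pb is the price buyers pay.
On the curves, pb = 136.6 - 0.2q and ps = 107.5 + 1.25q; the wedge ps − pb = 4 gives 107.5 + 1.25q − (136.6 - 0.2q) = 4, so q' = 662/29.
Then pb = 136.6 − 0.2·(662/29) = 3829/29 and ps = 107.5 + 1.25·(662/29) = 3945/29.
Buyers' price falls by p* − pb = 3845/29 − 3829/29 = 16/29; sellers' price rises by ps − p* = 3945/29 − 3845/29 = 100/29.

Buyers gain 16/29 per unit; sellers gain 100/29 per unit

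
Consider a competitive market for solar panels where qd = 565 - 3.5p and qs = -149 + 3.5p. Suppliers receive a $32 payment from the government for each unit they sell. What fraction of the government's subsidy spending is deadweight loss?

Pre-subsidy: 565 - 3.5p = -149 + 3.5p gives p* = 102, q* = 208.
With the subsidy, sellers receive ps = pb + 32 for each unit, where pb is the price buyers pay.
Supply in terms of pb becomes qs = -149 + 3.5(pb + 32) = -37 + 3.5pb. Setting this equal to demand: 565 - 3.5pb = -37 + 3.5pb, so pb = 86.
Sellers receive ps = 86 + 32 = 118; q' = 565 − 3.5·86 = 264.
ΔCS = ½(208 + 264)(102 − 86) = 3776; ΔPS = ½(208 + 264)(118 − 102) = 3776.
Government spending = 32 × 264 = 8448.
DWL = ½ × 32 × (264 − 208) = 896; fraction = 896 / 8448 = 7/66.

DWL / government spending = 7/66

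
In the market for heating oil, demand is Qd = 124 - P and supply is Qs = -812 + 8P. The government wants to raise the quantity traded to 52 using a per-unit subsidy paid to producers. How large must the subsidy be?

At Q = 52, invert demand for the buyer price: Pb = (124 − 52)/1 = 72; invert supply for the seller price: Ps = (52 − (-812))/8 = 108.
The subsidy must fill the gap: s = Ps − Pb = 108 − 72 = 36.

Required subsidy s = 36 per unit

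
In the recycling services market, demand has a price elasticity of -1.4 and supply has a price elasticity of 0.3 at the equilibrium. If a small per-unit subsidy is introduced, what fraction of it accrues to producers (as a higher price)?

Producer share = 14/17

For a small subsidy around the equilibrium, the benefit split depends on the relative slopes, which at a point are proportional to the elasticities.
Buyer share = εs/(εs + |εd|) = 0.3/(0.3 + 1.4) = 3/17; seller share = |εd|/(εs + |εd|) = 14/17.
So producers capture 14/17 of the subsidy.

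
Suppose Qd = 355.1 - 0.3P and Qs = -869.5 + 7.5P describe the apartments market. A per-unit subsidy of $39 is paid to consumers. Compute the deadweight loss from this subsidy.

Deadweight loss = $219.375

Pre-subsidy: 355.1 - 0.3P = -869.5 + 7.5P gives P* = 157, Q* = 308.
With the rebate, buyers effectively pay Pb = Ps − 39, where Ps is the price sellers receive.
Demand in terms of Ps becomes Qd = 355.1 − 0.3(Ps − 39) = 366.8 - 0.3Ps. Setting this equal to supply: 366.8 - 0.3Ps = -869.5 + 7.5Ps, so Ps = 158.5.
Buyers pay Pb = 158.5 − 39 = 119.5; Q' = -869.5 + 7.5·158.5 = 319.25.
The subsidy expands output by 319.25 − 308 = 11.25 past the efficient level; on those units the gap between marginal cost and willingness to pay runs from 0 up to 39.
DWL = ½ × 39 × 11.25 = 219.375.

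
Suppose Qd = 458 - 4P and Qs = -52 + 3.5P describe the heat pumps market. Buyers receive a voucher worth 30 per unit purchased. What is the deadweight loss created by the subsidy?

Deadweight loss = 840

Pre-subsidy: 458 - 4P = -52 + 3.5P gives P* = 68, Q* = 186.
With the rebate, buyers effectively pay Pb = Ps − 30, where Ps is the price sellers receive.
Demand in terms of Ps becomes Qd = 458 − 4(Ps − 30) = 578 - 4Ps. Setting this equal to supply: 578 - 4Ps = -52 + 3.5Ps, so Ps = 84.
Buyers pay Pb = 84 − 30 = 54; Q' = -52 + 3.5·84 = 242.
The subsidy expands output by 242 − 186 = 56 past the efficient level; on those units the gap between marginal cost and willingness to pay runs from 0 up to 30.
DWL = ½ × 30 × 56 = 840.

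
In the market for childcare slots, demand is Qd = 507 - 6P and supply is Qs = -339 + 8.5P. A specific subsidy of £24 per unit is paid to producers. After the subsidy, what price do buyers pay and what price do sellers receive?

Pre-subsidy: 507 - 6P = -339 + 8.5P gives P* = 1692/29, Q* = 4551/29.
With the subsidy, sellers receive Ps = Pb + 24 for each unit, where Pb is the price buyers pay.
Supply in terms of Pb becomes Qs = -339 + 8.5(Pb + 24) = -135 + 8.5Pb. Setting this equal to demand: 507 - 6Pb = -135 + 8.5Pb, so Pb = 1284/29.
Sellers receive Ps = 1284/29 + 24 = 1980/29; Q' = 507 − 6·(1284/29) = 6999/29.

Buyers pay 1284/29; sellers receive 1980/29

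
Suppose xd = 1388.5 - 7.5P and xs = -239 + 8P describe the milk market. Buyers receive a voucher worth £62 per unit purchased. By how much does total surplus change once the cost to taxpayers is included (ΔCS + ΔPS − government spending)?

Net change in total surplus = -£7440

Pre-subsidy: 1388.5 - 7.5P = -239 + 8P gives P* = 105, x* = 601.
With the rebate, buyers effectively pay Pb = Ps − 62, where Ps is the price sellers receive.
Demand in terms of Ps becomes xd = 1388.5 − 7.5(Ps − 62) = 1853.5 - 7.5Ps. Setting this equal to supply: 1853.5 - 7.5Ps = -239 + 8Ps, so Ps = 135.
Buyers pay Pb = 135 − 62 = 73; x' = -239 + 8·135 = 841.
ΔCS = ½(601 + 841)(105 − 73) = 23072; ΔPS = ½(601 + 841)(135 − 105) = 21630.
Government spending = 62 × 841 = 52142.
Net change = 23072 + 21630 − 52142 = -7440. The loss equals the DWL triangle ½·62·240.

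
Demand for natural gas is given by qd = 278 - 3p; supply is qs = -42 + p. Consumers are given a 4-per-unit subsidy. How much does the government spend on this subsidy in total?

Government cost = 164

Pre-subsidy: 278 - 3p = -42 + p gives p* = 80, q* = 38.
With the rebate, buyers effectively pay pb = ps − 4, where ps is the price sellers receive.
Demand in terms of ps becomes qd = 278 − 3(ps − 4) = 290 - 3ps. Setting this equal to supply: 290 - 3ps = -42 + ps, so ps = 83.
Buyers pay pb = 83 − 4 = 79; q' = -42 + 1·83 = 41.
Government outlay = subsidy × quantity = 4 × 41 = 164.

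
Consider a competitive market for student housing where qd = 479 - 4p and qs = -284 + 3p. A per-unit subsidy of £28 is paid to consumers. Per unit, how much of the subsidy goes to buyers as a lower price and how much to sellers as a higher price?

Buyers gain £12 per unit; sellers gain £16 per unit

Pre-subsidy: 479 - 4p = -284 + 3p gives p* = 109, q* = 43.
With the rebate, buyers effectively pay pb = ps − 28, where ps is the price sellers receive.
Demand in terms of ps becomes qd = 479 − 4(ps − 28) = 591 - 4ps. Setting this equal to supply: 591 - 4ps = -284 + 3ps, so ps = 125.
Buyers pay pb = 125 − 28 = 97; q' = -284 + 3·125 = 91.
Buyers' price falls by p* − pb = 109 − 97 = 12; sellers' price rises by ps − p* = 125 − 109 = 16.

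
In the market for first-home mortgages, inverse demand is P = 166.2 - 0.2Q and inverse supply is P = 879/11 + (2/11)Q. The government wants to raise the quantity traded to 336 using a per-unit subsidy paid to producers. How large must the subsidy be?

Required subsidy s = 42 per unit

At Q = 336, from the demand curve buyers pay Pb = 166.2 − 0.2·336 = 99; from the supply curve sellers need Ps = 879/11 + (2/11)·336 = 141.
The subsidy must fill the gap: s = Ps − Pb = 141 − 99 = 42.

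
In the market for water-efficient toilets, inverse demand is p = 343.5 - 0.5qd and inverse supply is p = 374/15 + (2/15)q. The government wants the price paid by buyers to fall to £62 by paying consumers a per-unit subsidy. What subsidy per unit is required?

Required subsidy s = £38 per unit

At a buyer price of 62, quantity demanded is 687 − 2·62 = 563.
Sellers supply 563 only when they receive ps = 374/15 + (2/15)·563 = 100.
s = ps − pb = 100 − 62 = 38.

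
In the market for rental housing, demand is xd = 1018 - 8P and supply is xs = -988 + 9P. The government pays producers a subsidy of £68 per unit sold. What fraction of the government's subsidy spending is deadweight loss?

Pre-subsidy: 1018 - 8P = -988 + 9P gives P* = 118, x* = 74.
With the subsidy, sellers receive Ps = Pb + 68 for each unit, where Pb is the price buyers pay.
Supply in terms of Pb becomes xs = -988 + 9(Pb + 68) = -376 + 9Pb. Setting this equal to demand: 1018 - 8Pb = -376 + 9Pb, so Pb = 82.
Sellers receive Ps = 82 + 68 = 150; x' = 1018 − 8·82 = 362.
ΔCS = ½(74 + 362)(118 − 82) = 7848; ΔPS = ½(74 + 362)(150 − 118) = 6976.
Government spending = 68 × 362 = 24616.
DWL = ½ × 68 × (362 − 74) = 9792; fraction = 9792 / 24616 = 72/181.

DWL / government spending = 72/181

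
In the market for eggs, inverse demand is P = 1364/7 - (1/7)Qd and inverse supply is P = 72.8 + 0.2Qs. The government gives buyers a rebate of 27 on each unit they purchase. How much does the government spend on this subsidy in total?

Government cost = 11738.25

Pre-subsidy: 1364/7 - (1/7)Q = 72.8 + 0.2Q gives Q* = 356 and P* = 144.
With the rebate, buyers effectively pay Pb = Ps − 27, where Ps is the price sellers receive.
On the curves, Pb = 1364/7 - (1/7)Q and Ps = 72.8 + 0.2Q; the wedge Ps − Pb = 27 gives 72.8 + 0.2Q − (1364/7 - (1/7)Q) = 27, so Q' = 434.75.
Then Pb = 1364/7 − (1/7)·434.75 = 132.75 and Ps = 72.8 + 0.2·434.75 = 159.75.
Government outlay = subsidy × quantity = 27 × 434.75 = 11738.25.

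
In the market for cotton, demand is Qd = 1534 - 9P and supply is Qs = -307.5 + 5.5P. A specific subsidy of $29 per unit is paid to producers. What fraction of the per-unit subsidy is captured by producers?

Producer share = 18/29

Pre-subsidy: 1534 - 9P = -307.5 + 5.5P gives P* = 127, Q* = 391.
With the subsidy, sellers receive Ps = Pb + 29 for each unit, where Pb is the price buyers pay.
Supply in terms of Pb becomes Qs = -307.5 + 5.5(Pb + 29) = -148 + 5.5Pb. Setting this equal to demand: 1534 - 9Pb = -148 + 5.5Pb, so Pb = 116.
Sellers receive Ps = 116 + 29 = 145; Q' = 1534 − 9·116 = 490.
Buyers' price falls by P* − Pb = 127 − 116 = 11; sellers' price rises by Ps − P* = 145 − 127 = 18.
So producers capture 18/29 = 18/29 of each unit of subsidy.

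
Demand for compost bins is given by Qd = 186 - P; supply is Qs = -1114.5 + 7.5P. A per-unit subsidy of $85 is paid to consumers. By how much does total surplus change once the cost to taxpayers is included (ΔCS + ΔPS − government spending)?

Net change in total surplus = -$3187.5

Pre-subsidy: 186 - P = -1114.5 + 7.5P gives P* = 153, Q* = 33.
With the rebate, buyers effectively pay Pb = Ps − 85, where Ps is the price sellers receive.
Demand in terms of Ps becomes Qd = 186 − 1(Ps − 85) = 271 - Ps. Setting this equal to supply: 271 - Ps = -1114.5 + 7.5Ps, so Ps = 163.
Buyers pay Pb = 163 − 85 = 78; Q' = -1114.5 + 7.5·163 = 108.
ΔCS = ½(33 + 108)(153 − 78) = 5287.5; ΔPS = ½(33 + 108)(163 − 153) = 705.
Government spending = 85 × 108 = 9180.
Net change = 5287.5 + 705 − 9180 = -3187.5. The loss equals the DWL triangle ½·85·75.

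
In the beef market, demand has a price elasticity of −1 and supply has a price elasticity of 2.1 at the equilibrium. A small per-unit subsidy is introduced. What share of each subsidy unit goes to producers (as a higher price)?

For a small subsidy around the equilibrium, the benefit split depends on the relative slopes, which at a point are proportional to the elasticities.
Buyer share = εs/(εs + |εd|) = 2.1/(2.1 + 1) = 21/31; seller share = |εd|/(εs + |εd|) = 10/31.
So producers capture 10/31 of the subsidy.

Producer share = 10/31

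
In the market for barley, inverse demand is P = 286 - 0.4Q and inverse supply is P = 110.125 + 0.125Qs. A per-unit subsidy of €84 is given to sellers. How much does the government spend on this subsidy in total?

Pre-subsidy: 286 - 0.4Q = 110.125 + 0.125Q gives Q* = 335 and P* = 152.
With the subsidy, sellers receive Ps = Pb + 84 for each unit, where Pb is the price buyers pay.
On the curves, Pb = 286 - 0.4Q and Ps = 110.125 + 0.125Q; the wedge Ps − Pb = 84 gives 110.125 + 0.125Q − (286 - 0.4Q) = 84, so Q' = 495.
Then Pb = 286 − 0.4·495 = 88 and Ps = 110.125 + 0.125·495 = 172.
Government outlay = subsidy × quantity = 84 × 495 = 41580.

Government cost = €41580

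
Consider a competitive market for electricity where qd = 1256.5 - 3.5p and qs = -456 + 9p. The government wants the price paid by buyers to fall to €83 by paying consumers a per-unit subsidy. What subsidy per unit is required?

Required subsidy s = €75 per unit

At a buyer price of 83, quantity demanded is 1256.5 − 3.5·83 = 966.
Sellers supply 966 only when they receive ps with -456 + 9·ps = 966, i.e. ps = 158.
s = ps − pb = 158 − 83 = 75.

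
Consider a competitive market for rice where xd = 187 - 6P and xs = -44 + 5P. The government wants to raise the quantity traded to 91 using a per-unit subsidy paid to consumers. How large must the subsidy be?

At x = 91, invert demand for the buyer price: Pb = (187 − 91)/6 = 16; invert supply for the seller price: Ps = (91 − (-44))/5 = 27.
The subsidy must fill the gap: s = Ps − Pb = 27 − 16 = 11.

Required subsidy s = 11 per unit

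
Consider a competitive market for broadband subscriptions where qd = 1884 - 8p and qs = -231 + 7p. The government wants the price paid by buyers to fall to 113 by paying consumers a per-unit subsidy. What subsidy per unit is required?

At a buyer price of 113, quantity demanded is 1884 − 8·113 = 980.
Sellers supply 980 only when they receive ps with -231 + 7·ps = 980, i.e. ps = 173.
s = ps − pb = 173 − 113 = 60.

Required subsidy s = 60 per unit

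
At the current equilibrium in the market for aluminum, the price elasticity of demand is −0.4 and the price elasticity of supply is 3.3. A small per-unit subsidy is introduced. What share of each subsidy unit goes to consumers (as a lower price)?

Consumer share = 33/37

For a small subsidy around the equilibrium, the benefit split depends on the relative slopes, which at a point are proportional to the elasticities.
Buyer share = εs/(εs + |εd|) = 3.3/(3.3 + 0.4) = 33/37; seller share = |εd|/(εs + |εd|) = 4/37.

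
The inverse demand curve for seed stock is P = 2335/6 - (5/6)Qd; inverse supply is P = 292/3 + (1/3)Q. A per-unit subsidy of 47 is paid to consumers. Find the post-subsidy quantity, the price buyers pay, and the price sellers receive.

Pre-subsidy: 2335/6 - (5/6)Q = 292/3 + (1/3)Q gives Q* = 1751/7 and P* = 1265/7.
With the rebate, buyers effectively pay Pb = Ps − 47, where Ps is the price sellers receive.
On the curves, Pb = 2335/6 - (5/6)Q and Ps = 292/3 + (1/3)Q; the wedge Ps − Pb = 47 gives 292/3 + (1/3)Q − (2335/6 - (5/6)Q) = 47, so Q' = 2033/7.
Then Pb = 2335/6 − (5/6)·(2033/7) = 1030/7 and Ps = 292/3 + (1/3)·(2033/7) = 1359/7.

Q' = 2033/7; buyers pay 1030/7; sellers receive 1359/7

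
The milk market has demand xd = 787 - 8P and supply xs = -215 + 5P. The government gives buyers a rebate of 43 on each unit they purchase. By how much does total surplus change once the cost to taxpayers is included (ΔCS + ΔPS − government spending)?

Pre-subsidy: 787 - 8P = -215 + 5P gives P* = 1002/13, x* = 2215/13.
With the rebate, buyers effectively pay Pb = Ps − 43, where Ps is the price sellers receive.
Demand in terms of Ps becomes xd = 787 − 8(Ps − 43) = 1131 - 8Ps. Setting this equal to supply: 1131 - 8Ps = -215 + 5Ps, so Ps = 1346/13.
Buyers pay Pb = 1346/13 − 43 = 787/13; x' = -215 + 5·(1346/13) = 3935/13.
ΔCS = ½(2215/13 + 3935/13)(1002/13 − 787/13) = 661125/169; ΔPS = ½(2215/13 + 3935/13)(1346/13 − 1002/13) = 1057800/169.
Government spending = 43 × 3935/13 = 169205/13.
Net change = 661125/169 + 1057800/169 − 169205/13 = -36980/13. The loss equals the DWL triangle ½·43·1720/13.

Net change in total surplus = -36980/13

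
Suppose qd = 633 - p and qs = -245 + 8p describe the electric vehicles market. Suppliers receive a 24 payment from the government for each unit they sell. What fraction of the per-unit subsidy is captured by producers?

Pre-subsidy: 633 - p = -245 + 8p gives p* = 878/9, q* = 4819/9.
With the subsidy, sellers receive ps = pb + 24 for each unit, where pb is the price buyers pay.
Supply in terms of pb becomes qs = -245 + 8(pb + 24) = -53 + 8pb. Setting this equal to demand: 633 - pb = -53 + 8pb, so pb = 686/9.
Sellers receive ps = 686/9 + 24 = 902/9; q' = 633 − 1·(686/9) = 5011/9.
Buyers' price falls by p* − pb = 878/9 − 686/9 = 64/3; sellers' price rises by ps − p* = 902/9 − 878/9 = 8/3.
So producers capture (8/3)/24 = 1/9 of each unit of subsidy.

Producer share = 1/9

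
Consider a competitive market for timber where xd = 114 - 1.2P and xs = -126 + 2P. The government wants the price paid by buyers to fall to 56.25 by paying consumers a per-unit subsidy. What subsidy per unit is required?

At a buyer price of 56.25, quantity demanded is 114 − 1.2·56.25 = 46.5.
Sellers supply 46.5 only when they receive Ps with -126 + 2·Ps = 46.5, i.e. Ps = 86.25.
s = Ps − Pb = 86.25 − 56.25 = 30.

Required subsidy s = 30 per unit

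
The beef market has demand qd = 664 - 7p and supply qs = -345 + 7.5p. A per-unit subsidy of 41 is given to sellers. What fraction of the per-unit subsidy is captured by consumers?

Consumer share = 15/29

Pre-subsidy: 664 - 7p = -345 + 7.5p gives p* = 2018/29, q* = 5130/29.
With the subsidy, sellers receive ps = pb + 41 for each unit, where pb is the price buyers pay.
Supply in terms of pb becomes qs = -345 + 7.5(pb + 41) = -37.5 + 7.5pb. Setting this equal to demand: 664 - 7pb = -37.5 + 7.5pb, so pb = 1403/29.
Sellers receive ps = 1403/29 + 41 = 2592/29; q' = 664 − 7·(1403/29) = 9435/29.
Buyers' price falls by p* − pb = 2018/29 − 1403/29 = 615/29; sellers' price rises by ps − p* = 2592/29 − 2018/29 = 574/29.
So consumers capture (615/29)/41 = 15/29 of each unit of subsidy.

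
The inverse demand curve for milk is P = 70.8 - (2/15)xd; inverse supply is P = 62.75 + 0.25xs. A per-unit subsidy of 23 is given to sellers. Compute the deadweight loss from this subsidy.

Pre-subsidy: 70.8 - (2/15)x = 62.75 + 0.25x gives x* = 21 and P* = 68.
With the subsidy, sellers receive Ps = Pb + 23 for each unit, where Pb is the price buyers pay.
On the curves, Pb = 70.8 - (2/15)x and Ps = 62.75 + 0.25x; the wedge Ps − Pb = 23 gives 62.75 + 0.25x − (70.8 - (2/15)x) = 23, so x' = 81.
Then Pb = 70.8 − (2/15)·81 = 60 and Ps = 62.75 + 0.25·81 = 83.
The subsidy expands output by 81 − 21 = 60 past the efficient level; on those units the gap between marginal cost and willingness to pay runs from 0 up to 23.
DWL = ½ × 23 × 60 = 690.

Deadweight loss = 690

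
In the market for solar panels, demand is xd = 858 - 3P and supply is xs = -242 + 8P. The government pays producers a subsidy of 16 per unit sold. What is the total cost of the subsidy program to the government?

Pre-subsidy: 858 - 3P = -242 + 8P gives P* = 100, x* = 558.
With the subsidy, sellers receive Ps = Pb + 16 for each unit, where Pb is the price buyers pay.
Supply in terms of Pb becomes xs = -242 + 8(Pb + 16) = -114 + 8Pb. Setting this equal to demand: 858 - 3Pb = -114 + 8Pb, so Pb = 972/11.
Sellers receive Ps = 972/11 + 16 = 1148/11; x' = 858 − 3·(972/11) = 6522/11.
Government outlay = subsidy × quantity = 16 × 6522/11 = 104352/11.

Government cost = 104352/11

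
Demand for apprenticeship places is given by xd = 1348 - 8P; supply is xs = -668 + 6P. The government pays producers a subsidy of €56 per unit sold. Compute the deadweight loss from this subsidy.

Pre-subsidy: 1348 - 8P = -668 + 6P gives P* = 144, x* = 196.
With the subsidy, sellers receive Ps = Pb + 56 for each unit, where Pb is the price buyers pay.
Supply in terms of Pb becomes xs = -668 + 6(Pb + 56) = -332 + 6Pb. Setting this equal to demand: 1348 - 8Pb = -332 + 6Pb, so Pb = 120.
Sellers receive Ps = 120 + 56 = 176; x' = 1348 − 8·120 = 388.
The subsidy expands output by 388 − 196 = 192 past the efficient level; on those units the gap between marginal cost and willingness to pay runs from 0 up to 56.
DWL = ½ × 56 × 192 = 5376.

Deadweight loss = €5376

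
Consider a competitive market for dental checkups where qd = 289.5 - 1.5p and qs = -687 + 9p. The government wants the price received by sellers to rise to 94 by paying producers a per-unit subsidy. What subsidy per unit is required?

Required subsidy s = 7 per unit

At a seller price of 94, quantity supplied is -687 + 9·94 = 159.
Buyers absorb 159 only when they pay pb with 289.5 − 1.5·pb = 159, i.e. pb = 87.
s = ps − pb = 94 − 87 = 7.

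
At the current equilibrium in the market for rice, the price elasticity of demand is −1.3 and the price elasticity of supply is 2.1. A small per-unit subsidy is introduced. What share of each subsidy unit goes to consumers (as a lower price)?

Consumer share = 21/34

For a small subsidy around the equilibrium, the benefit split depends on the relative slopes, which at a point are proportional to the elasticities.
Buyer share = εs/(εs + |εd|) = 2.1/(2.1 + 1.3) = 21/34; seller share = |εd|/(εs + |εd|) = 13/34.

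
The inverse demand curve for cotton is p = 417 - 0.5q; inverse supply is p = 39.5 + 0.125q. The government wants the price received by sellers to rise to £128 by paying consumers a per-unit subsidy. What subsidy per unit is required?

Required subsidy s = £65 per unit

At a seller price of 128, quantity supplied is -316 + 8·128 = 708.
Buyers absorb 708 only when they pay pb = 417 − 0.5·708 = 63.
s = ps − pb = 128 − 63 = 65.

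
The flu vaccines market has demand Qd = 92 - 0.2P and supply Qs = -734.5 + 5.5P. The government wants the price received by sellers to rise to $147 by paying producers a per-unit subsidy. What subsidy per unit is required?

At a seller price of 147, quantity supplied is -734.5 + 5.5·147 = 74.
Buyers absorb 74 only when they pay Pb with 92 − 0.2·Pb = 74, i.e. Pb = 90.
s = Ps − Pb = 147 − 90 = 57.

Required subsidy s = $57 per unit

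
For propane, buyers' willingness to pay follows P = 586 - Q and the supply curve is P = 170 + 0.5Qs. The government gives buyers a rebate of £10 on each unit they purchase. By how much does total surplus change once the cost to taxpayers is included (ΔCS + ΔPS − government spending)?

Net change in total surplus = -100/3

Pre-subsidy: 586 - Q = 170 + 0.5Q gives Q* = 832/3 and P* = 926/3.
With the rebate, buyers effectively pay Pb = Ps − 10, where Ps is the price sellers receive.
On the curves, Pb = 586 - Q and Ps = 170 + 0.5Q; the wedge Ps − Pb = 10 gives 170 + 0.5Q − (586 - Q) = 10, so Q' = 284.
Then Pb = 586 − 1·284 = 302 and Ps = 170 + 0.5·284 = 312.
ΔCS = ½(832/3 + 284)(926/3 − 302) = 16840/9; ΔPS = ½(832/3 + 284)(312 − 926/3) = 8420/9.
Government spending = 10 × 284 = 2840.
Net change = 16840/9 + 8420/9 − 2840 = -100/3. The loss equals the DWL triangle ½·10·20/3.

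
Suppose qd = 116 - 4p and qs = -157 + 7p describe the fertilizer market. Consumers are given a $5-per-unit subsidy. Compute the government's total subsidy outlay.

Pre-subsidy: 116 - 4p = -157 + 7p gives p* = 273/11, q* = 184/11.
With the rebate, buyers effectively pay pb = ps − 5, where ps is the price sellers receive.
Demand in terms of ps becomes qd = 116 − 4(ps − 5) = 136 - 4ps. Setting this equal to supply: 136 - 4ps = -157 + 7ps, so ps = 293/11.
Buyers pay pb = 293/11 − 5 = 238/11; q' = -157 + 7·(293/11) = 324/11.
Government outlay = subsidy × quantity = 5 × 324/11 = 1620/11.

Government cost = 1620/11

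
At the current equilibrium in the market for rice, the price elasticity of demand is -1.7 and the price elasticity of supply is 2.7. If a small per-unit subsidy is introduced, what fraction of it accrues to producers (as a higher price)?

For a small subsidy around the equilibrium, the benefit split depends on the relative slopes, which at a point are proportional to the elasticities.
Buyer share = εs/(εs + |εd|) = 2.7/(2.7 + 1.7) = 27/44; seller share = |εd|/(εs + |εd|) = 17/44.
So producers capture 17/44 of the subsidy.

Producer share = 17/44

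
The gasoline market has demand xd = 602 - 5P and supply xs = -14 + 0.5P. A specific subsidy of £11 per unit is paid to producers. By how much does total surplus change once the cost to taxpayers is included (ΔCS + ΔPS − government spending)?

Pre-subsidy: 602 - 5P = -14 + 0.5P gives P* = 112, x* = 42.
With the subsidy, sellers receive Ps = Pb + 11 for each unit, where Pb is the price buyers pay.
Supply in terms of Pb becomes xs = -14 + 0.5(Pb + 11) = -8.5 + 0.5Pb. Setting this equal to demand: 602 - 5Pb = -8.5 + 0.5Pb, so Pb = 111.
Sellers receive Ps = 111 + 11 = 122; x' = 602 − 5·111 = 47.
ΔCS = ½(42 + 47)(112 − 111) = 44.5; ΔPS = ½(42 + 47)(122 − 112) = 445.
Government spending = 11 × 47 = 517.
Net change = 44.5 + 445 − 517 = -27.5. The loss equals the DWL triangle ½·11·5.

Net change in total surplus = -£27.5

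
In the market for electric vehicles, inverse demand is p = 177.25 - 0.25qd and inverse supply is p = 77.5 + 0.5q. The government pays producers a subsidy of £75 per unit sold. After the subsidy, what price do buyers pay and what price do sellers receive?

Buyers pay £119; sellers receive £194

Pre-subsidy: 177.25 - 0.25q = 77.5 + 0.5q gives q* = 133 and p* = 144.
With the subsidy, sellers receive ps = pb + 75 for each unit, where pb is the price buyers pay.
On the curves, pb = 177.25 - 0.25q and ps = 77.5 + 0.5q; the wedge ps − pb = 75 gives 77.5 + 0.5q − (177.25 - 0.25q) = 75, so q' = 233.
Then pb = 177.25 − 0.25·233 = 119 and ps = 77.5 + 0.5·233 = 194.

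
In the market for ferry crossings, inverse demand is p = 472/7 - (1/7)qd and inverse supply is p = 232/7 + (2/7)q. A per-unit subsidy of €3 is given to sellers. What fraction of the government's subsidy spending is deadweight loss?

Pre-subsidy: 472/7 - (1/7)q = 232/7 + (2/7)q gives q* = 80 and p* = 56.
With the subsidy, sellers receive ps = pb + 3 for each unit, where pb is the price buyers pay.
On the curves, pb = 472/7 - (1/7)q and ps = 232/7 + (2/7)q; the wedge ps − pb = 3 gives 232/7 + (2/7)q − (472/7 - (1/7)q) = 3, so q' = 87.
Then pb = 472/7 − (1/7)·87 = 55 and ps = 232/7 + (2/7)·87 = 58.
ΔCS = ½(80 + 87)(56 − 55) = 83.5; ΔPS = ½(80 + 87)(58 − 56) = 167.
Government spending = 3 × 87 = 261.
DWL = ½ × 3 × (87 − 80) = 10.5; fraction = 10.5 / 261 = 7/174.

DWL / government spending = 7/174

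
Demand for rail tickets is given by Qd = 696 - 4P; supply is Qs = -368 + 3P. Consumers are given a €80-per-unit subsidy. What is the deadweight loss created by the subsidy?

Pre-subsidy: 696 - 4P = -368 + 3P gives P* = 152, Q* = 88.
With the rebate, buyers effectively pay Pb = Ps − 80, where Ps is the price sellers receive.
Demand in terms of Ps becomes Qd = 696 − 4(Ps − 80) = 1016 - 4Ps. Setting this equal to supply: 1016 - 4Ps = -368 + 3Ps, so Ps = 1384/7.
Buyers pay Pb = 1384/7 − 80 = 824/7; Q' = -368 + 3·(1384/7) = 1576/7.
The subsidy expands output by 1576/7 − 88 = 960/7 past the efficient level; on those units the gap between marginal cost and willingness to pay runs from 0 up to 80.
DWL = ½ × 80 × 960/7 = 38400/7.

Deadweight loss = 38400/7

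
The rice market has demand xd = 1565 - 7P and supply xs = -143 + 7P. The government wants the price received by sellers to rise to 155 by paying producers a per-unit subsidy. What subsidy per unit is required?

At a seller price of 155, quantity supplied is -143 + 7·155 = 942.
Buyers absorb 942 only when they pay Pb with 1565 − 7·Pb = 942, i.e. Pb = 89.
s = Ps − Pb = 155 − 89 = 66.

Required subsidy s = 66 per unit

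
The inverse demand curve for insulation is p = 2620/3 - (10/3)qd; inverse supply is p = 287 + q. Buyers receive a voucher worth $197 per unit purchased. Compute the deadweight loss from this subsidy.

Deadweight loss = 116427/26

Pre-subsidy: 2620/3 - (10/3)q = 287 + q gives q* = 1759/13 and p* = 5490/13.
With the rebate, buyers effectively pay pb = ps − 197, where ps is the price sellers receive.
On the curves, pb = 2620/3 - (10/3)q and ps = 287 + q; the wedge ps − pb = 197 gives 287 + q − (2620/3 - (10/3)q) = 197, so q' = 2350/13.
Then pb = 2620/3 − (10/3)·(2350/13) = 3520/13 and ps = 287 + 1·(2350/13) = 6081/13.
The subsidy expands output by 2350/13 − 1759/13 = 591/13 past the efficient level; on those units the gap between marginal cost and willingness to pay runs from 0 up to 197.
DWL = ½ × 197 × 591/13 = 116427/26.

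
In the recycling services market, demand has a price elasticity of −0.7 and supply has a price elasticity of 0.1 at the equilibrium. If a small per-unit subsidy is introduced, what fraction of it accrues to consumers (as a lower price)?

Consumer share = 0.125

For a small subsidy around the equilibrium, the benefit split depends on the relative slopes, which at a point are proportional to the elasticities.
Buyer share = εs/(εs + |εd|) = 0.1/(0.1 + 0.7) = 0.125; seller share = |εd|/(εs + |εd|) = 0.875.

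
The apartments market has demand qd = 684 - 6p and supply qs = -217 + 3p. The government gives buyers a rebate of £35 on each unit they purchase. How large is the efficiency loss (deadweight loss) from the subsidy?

Pre-subsidy: 684 - 6p = -217 + 3p gives p* = 901/9, q* = 250/3.
With the rebate, buyers effectively pay pb = ps − 35, where ps is the price sellers receive.
Demand in terms of ps becomes qd = 684 − 6(ps − 35) = 894 - 6ps. Setting this equal to supply: 894 - 6ps = -217 + 3ps, so ps = 1111/9.
Buyers pay pb = 1111/9 − 35 = 796/9; q' = -217 + 3·(1111/9) = 460/3.
The subsidy expands output by 460/3 − 250/3 = 70 past the efficient level; on those units the gap between marginal cost and willingness to pay runs from 0 up to 35.
DWL = ½ × 35 × 70 = 1225.

Deadweight loss = £1225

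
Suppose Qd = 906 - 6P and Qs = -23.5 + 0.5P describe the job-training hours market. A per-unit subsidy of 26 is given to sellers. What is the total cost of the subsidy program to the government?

Pre-subsidy: 906 - 6P = -23.5 + 0.5P gives P* = 143, Q* = 48.
With the subsidy, sellers receive Ps = Pb + 26 for each unit, where Pb is the price buyers pay.
Supply in terms of Pb becomes Qs = -23.5 + 0.5(Pb + 26) = -10.5 + 0.5Pb. Setting this equal to demand: 906 - 6Pb = -10.5 + 0.5Pb, so Pb = 141.
Sellers receive Ps = 141 + 26 = 167; Q' = 906 − 6·141 = 60.
Government outlay = subsidy × quantity = 26 × 60 = 1560.

Government cost = 1560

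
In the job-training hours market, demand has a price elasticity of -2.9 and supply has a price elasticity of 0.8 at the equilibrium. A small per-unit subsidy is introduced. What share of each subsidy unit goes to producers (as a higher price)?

For a small subsidy around the equilibrium, the benefit split depends on the relative slopes, which at a point are proportional to the elasticities.
Buyer share = εs/(εs + |εd|) = 0.8/(0.8 + 2.9) = 8/37; seller share = |εd|/(εs + |εd|) = 29/37.
So producers capture 29/37 of the subsidy.

Producer share = 29/37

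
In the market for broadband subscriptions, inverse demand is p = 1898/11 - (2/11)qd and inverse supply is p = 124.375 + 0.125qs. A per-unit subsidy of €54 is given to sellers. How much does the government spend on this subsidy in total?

Government cost = €17982

Pre-subsidy: 1898/11 - (2/11)q = 124.375 + 0.125q gives q* = 157 and p* = 144.
With the subsidy, sellers receive ps = pb + 54 for each unit, where pb is the price buyers pay.
On the curves, pb = 1898/11 - (2/11)q and ps = 124.375 + 0.125q; the wedge ps − pb = 54 gives 124.375 + 0.125q − (1898/11 - (2/11)q) = 54, so q' = 333.
Then pb = 1898/11 − (2/11)·333 = 112 and ps = 124.375 + 0.125·333 = 166.
Government outlay = subsidy × quantity = 54 × 333 = 17982.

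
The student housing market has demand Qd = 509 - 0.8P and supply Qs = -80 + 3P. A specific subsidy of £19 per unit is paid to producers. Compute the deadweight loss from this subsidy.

Deadweight loss = £114

Pre-subsidy: 509 - 0.8P = -80 + 3P gives P* = 155, Q* = 385.
With the subsidy, sellers receive Ps = Pb + 19 for each unit, where Pb is the price buyers pay.
Supply in terms of Pb becomes Qs = -80 + 3(Pb + 19) = -23 + 3Pb. Setting this equal to demand: 509 - 0.8Pb = -23 + 3Pb, so Pb = 140.
Sellers receive Ps = 140 + 19 = 159; Q' = 509 − 0.8·140 = 397.
The subsidy expands output by 397 − 385 = 12 past the efficient level; on those units the gap between marginal cost and willingness to pay runs from 0 up to 19.
DWL = ½ × 19 × 12 = 114.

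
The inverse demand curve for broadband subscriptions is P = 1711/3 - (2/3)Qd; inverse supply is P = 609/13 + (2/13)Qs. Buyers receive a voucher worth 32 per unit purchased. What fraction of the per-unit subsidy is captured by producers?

Producer share = 0.1875

Pre-subsidy: 1711/3 - (2/3)Q = 609/13 + (2/13)Q gives Q* = 638 and P* = 145.
With the rebate, buyers effectively pay Pb = Ps − 32, where Ps is the price sellers receive.
On the curves, Pb = 1711/3 - (2/3)Q and Ps = 609/13 + (2/13)Q; the wedge Ps − Pb = 32 gives 609/13 + (2/13)Q − (1711/3 - (2/3)Q) = 32, so Q' = 677.
Then Pb = 1711/3 − (2/3)·677 = 119 and Ps = 609/13 + (2/13)·677 = 151.
Buyers' price falls by P* − Pb = 145 − 119 = 26; sellers' price rises by Ps − P* = 151 − 145 = 6.
So producers capture 6/32 = 0.1875 of each unit of subsidy.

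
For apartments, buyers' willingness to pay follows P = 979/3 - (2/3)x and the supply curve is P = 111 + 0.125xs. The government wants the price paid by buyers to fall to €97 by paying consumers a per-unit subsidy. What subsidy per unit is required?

Required subsidy s = €57 per unit

At a buyer price of 97, quantity demanded is 489.5 − 1.5·97 = 344.
Sellers supply 344 only when they receive Ps = 111 + 0.125·344 = 154.
s = Ps − Pb = 154 − 97 = 57.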